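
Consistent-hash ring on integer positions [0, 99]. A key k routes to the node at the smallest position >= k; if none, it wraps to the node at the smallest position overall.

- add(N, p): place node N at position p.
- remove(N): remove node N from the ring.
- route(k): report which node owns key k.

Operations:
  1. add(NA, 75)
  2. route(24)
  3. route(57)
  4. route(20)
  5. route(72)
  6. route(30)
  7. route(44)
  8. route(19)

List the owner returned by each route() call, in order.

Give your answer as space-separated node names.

Op 1: add NA@75 -> ring=[75:NA]
Op 2: route key 24: smallest pos >= 24 is 75 -> NA
Op 3: route key 57: smallest pos >= 57 is 75 -> NA
Op 4: route key 20: smallest pos >= 20 is 75 -> NA
Op 5: route key 72: smallest pos >= 72 is 75 -> NA
Op 6: route key 30: smallest pos >= 30 is 75 -> NA
Op 7: route key 44: smallest pos >= 44 is 75 -> NA
Op 8: route key 19: smallest pos >= 19 is 75 -> NA

Answer: NA NA NA NA NA NA NA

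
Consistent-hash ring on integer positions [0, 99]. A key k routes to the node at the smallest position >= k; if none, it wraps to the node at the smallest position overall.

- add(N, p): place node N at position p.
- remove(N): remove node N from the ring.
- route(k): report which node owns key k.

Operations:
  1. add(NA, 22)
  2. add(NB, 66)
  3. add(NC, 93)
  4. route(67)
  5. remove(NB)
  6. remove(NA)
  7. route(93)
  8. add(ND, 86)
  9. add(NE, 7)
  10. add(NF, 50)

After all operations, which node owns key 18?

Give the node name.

Answer: NF

Derivation:
Op 1: add NA@22 -> ring=[22:NA]
Op 2: add NB@66 -> ring=[22:NA,66:NB]
Op 3: add NC@93 -> ring=[22:NA,66:NB,93:NC]
Op 4: route key 67: smallest pos >= 67 is 93 -> NC
Op 5: remove NB -> ring=[22:NA,93:NC]
Op 6: remove NA -> ring=[93:NC]
Op 7: route key 93: smallest pos >= 93 is 93 -> NC
Op 8: add ND@86 -> ring=[86:ND,93:NC]
Op 9: add NE@7 -> ring=[7:NE,86:ND,93:NC]
Op 10: add NF@50 -> ring=[7:NE,50:NF,86:ND,93:NC]
Final route key 18: smallest pos >= 18 is 50 -> NF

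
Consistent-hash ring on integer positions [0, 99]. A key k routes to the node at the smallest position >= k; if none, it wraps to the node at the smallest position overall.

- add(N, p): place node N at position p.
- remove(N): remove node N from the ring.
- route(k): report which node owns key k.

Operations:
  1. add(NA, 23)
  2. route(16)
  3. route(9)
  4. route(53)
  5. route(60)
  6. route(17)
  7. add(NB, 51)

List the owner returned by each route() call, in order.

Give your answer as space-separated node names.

Answer: NA NA NA NA NA

Derivation:
Op 1: add NA@23 -> ring=[23:NA]
Op 2: route key 16: smallest pos >= 16 is 23 -> NA
Op 3: route key 9: smallest pos >= 9 is 23 -> NA
Op 4: route key 53: none >= 53, wrap to smallest pos 23 -> NA
Op 5: route key 60: none >= 60, wrap to smallest pos 23 -> NA
Op 6: route key 17: smallest pos >= 17 is 23 -> NA
Op 7: add NB@51 -> ring=[23:NA,51:NB]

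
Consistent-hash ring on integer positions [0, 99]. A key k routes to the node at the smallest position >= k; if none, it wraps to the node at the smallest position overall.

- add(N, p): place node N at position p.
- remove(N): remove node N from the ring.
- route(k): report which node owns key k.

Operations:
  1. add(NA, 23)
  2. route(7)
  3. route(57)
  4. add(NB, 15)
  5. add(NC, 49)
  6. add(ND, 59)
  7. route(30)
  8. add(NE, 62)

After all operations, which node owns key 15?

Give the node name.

Op 1: add NA@23 -> ring=[23:NA]
Op 2: route key 7: smallest pos >= 7 is 23 -> NA
Op 3: route key 57: none >= 57, wrap to smallest pos 23 -> NA
Op 4: add NB@15 -> ring=[15:NB,23:NA]
Op 5: add NC@49 -> ring=[15:NB,23:NA,49:NC]
Op 6: add ND@59 -> ring=[15:NB,23:NA,49:NC,59:ND]
Op 7: route key 30: smallest pos >= 30 is 49 -> NC
Op 8: add NE@62 -> ring=[15:NB,23:NA,49:NC,59:ND,62:NE]
Final route key 15: smallest pos >= 15 is 15 -> NB

Answer: NB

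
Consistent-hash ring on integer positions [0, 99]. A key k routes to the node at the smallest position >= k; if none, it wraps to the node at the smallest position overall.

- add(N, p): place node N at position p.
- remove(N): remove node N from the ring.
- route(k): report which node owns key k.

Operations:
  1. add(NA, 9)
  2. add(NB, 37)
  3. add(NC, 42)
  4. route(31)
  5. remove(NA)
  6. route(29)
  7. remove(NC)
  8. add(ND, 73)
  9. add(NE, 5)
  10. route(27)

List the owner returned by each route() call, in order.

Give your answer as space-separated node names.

Answer: NB NB NB

Derivation:
Op 1: add NA@9 -> ring=[9:NA]
Op 2: add NB@37 -> ring=[9:NA,37:NB]
Op 3: add NC@42 -> ring=[9:NA,37:NB,42:NC]
Op 4: route key 31: smallest pos >= 31 is 37 -> NB
Op 5: remove NA -> ring=[37:NB,42:NC]
Op 6: route key 29: smallest pos >= 29 is 37 -> NB
Op 7: remove NC -> ring=[37:NB]
Op 8: add ND@73 -> ring=[37:NB,73:ND]
Op 9: add NE@5 -> ring=[5:NE,37:NB,73:ND]
Op 10: route key 27: smallest pos >= 27 is 37 -> NB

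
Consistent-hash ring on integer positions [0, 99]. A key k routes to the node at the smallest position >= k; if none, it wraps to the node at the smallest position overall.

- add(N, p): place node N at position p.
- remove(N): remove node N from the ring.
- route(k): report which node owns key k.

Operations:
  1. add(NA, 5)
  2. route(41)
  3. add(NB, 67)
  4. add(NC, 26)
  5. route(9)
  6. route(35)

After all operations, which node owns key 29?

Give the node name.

Answer: NB

Derivation:
Op 1: add NA@5 -> ring=[5:NA]
Op 2: route key 41: none >= 41, wrap to smallest pos 5 -> NA
Op 3: add NB@67 -> ring=[5:NA,67:NB]
Op 4: add NC@26 -> ring=[5:NA,26:NC,67:NB]
Op 5: route key 9: smallest pos >= 9 is 26 -> NC
Op 6: route key 35: smallest pos >= 35 is 67 -> NB
Final route key 29: smallest pos >= 29 is 67 -> NB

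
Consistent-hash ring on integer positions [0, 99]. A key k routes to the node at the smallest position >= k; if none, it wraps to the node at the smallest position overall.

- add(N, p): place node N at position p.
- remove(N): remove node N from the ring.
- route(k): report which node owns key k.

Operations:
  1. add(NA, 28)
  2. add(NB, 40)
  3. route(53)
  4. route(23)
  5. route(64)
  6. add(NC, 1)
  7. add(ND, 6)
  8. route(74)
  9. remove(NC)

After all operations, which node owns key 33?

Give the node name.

Answer: NB

Derivation:
Op 1: add NA@28 -> ring=[28:NA]
Op 2: add NB@40 -> ring=[28:NA,40:NB]
Op 3: route key 53: none >= 53, wrap to smallest pos 28 -> NA
Op 4: route key 23: smallest pos >= 23 is 28 -> NA
Op 5: route key 64: none >= 64, wrap to smallest pos 28 -> NA
Op 6: add NC@1 -> ring=[1:NC,28:NA,40:NB]
Op 7: add ND@6 -> ring=[1:NC,6:ND,28:NA,40:NB]
Op 8: route key 74: none >= 74, wrap to smallest pos 1 -> NC
Op 9: remove NC -> ring=[6:ND,28:NA,40:NB]
Final route key 33: smallest pos >= 33 is 40 -> NB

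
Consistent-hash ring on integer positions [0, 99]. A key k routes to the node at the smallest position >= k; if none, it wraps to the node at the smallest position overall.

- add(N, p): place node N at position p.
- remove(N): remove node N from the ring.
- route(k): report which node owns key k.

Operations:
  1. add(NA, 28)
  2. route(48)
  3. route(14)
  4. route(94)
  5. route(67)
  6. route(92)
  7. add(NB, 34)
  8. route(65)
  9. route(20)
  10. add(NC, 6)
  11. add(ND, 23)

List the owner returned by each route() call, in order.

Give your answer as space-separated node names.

Answer: NA NA NA NA NA NA NA

Derivation:
Op 1: add NA@28 -> ring=[28:NA]
Op 2: route key 48: none >= 48, wrap to smallest pos 28 -> NA
Op 3: route key 14: smallest pos >= 14 is 28 -> NA
Op 4: route key 94: none >= 94, wrap to smallest pos 28 -> NA
Op 5: route key 67: none >= 67, wrap to smallest pos 28 -> NA
Op 6: route key 92: none >= 92, wrap to smallest pos 28 -> NA
Op 7: add NB@34 -> ring=[28:NA,34:NB]
Op 8: route key 65: none >= 65, wrap to smallest pos 28 -> NA
Op 9: route key 20: smallest pos >= 20 is 28 -> NA
Op 10: add NC@6 -> ring=[6:NC,28:NA,34:NB]
Op 11: add ND@23 -> ring=[6:NC,23:ND,28:NA,34:NB]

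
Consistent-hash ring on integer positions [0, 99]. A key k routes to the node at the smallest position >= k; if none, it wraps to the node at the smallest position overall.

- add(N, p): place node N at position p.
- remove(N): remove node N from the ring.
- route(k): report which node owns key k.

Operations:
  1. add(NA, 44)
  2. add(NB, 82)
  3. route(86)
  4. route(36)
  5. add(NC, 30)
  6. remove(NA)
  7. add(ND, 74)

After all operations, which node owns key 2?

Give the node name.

Op 1: add NA@44 -> ring=[44:NA]
Op 2: add NB@82 -> ring=[44:NA,82:NB]
Op 3: route key 86: none >= 86, wrap to smallest pos 44 -> NA
Op 4: route key 36: smallest pos >= 36 is 44 -> NA
Op 5: add NC@30 -> ring=[30:NC,44:NA,82:NB]
Op 6: remove NA -> ring=[30:NC,82:NB]
Op 7: add ND@74 -> ring=[30:NC,74:ND,82:NB]
Final route key 2: smallest pos >= 2 is 30 -> NC

Answer: NC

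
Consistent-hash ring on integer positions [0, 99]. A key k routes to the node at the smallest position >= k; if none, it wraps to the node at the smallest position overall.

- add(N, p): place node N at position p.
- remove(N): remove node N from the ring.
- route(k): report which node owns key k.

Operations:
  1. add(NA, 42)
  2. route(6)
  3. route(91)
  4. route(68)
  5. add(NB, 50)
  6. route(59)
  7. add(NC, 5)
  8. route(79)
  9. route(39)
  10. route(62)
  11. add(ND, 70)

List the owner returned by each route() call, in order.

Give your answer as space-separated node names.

Op 1: add NA@42 -> ring=[42:NA]
Op 2: route key 6: smallest pos >= 6 is 42 -> NA
Op 3: route key 91: none >= 91, wrap to smallest pos 42 -> NA
Op 4: route key 68: none >= 68, wrap to smallest pos 42 -> NA
Op 5: add NB@50 -> ring=[42:NA,50:NB]
Op 6: route key 59: none >= 59, wrap to smallest pos 42 -> NA
Op 7: add NC@5 -> ring=[5:NC,42:NA,50:NB]
Op 8: route key 79: none >= 79, wrap to smallest pos 5 -> NC
Op 9: route key 39: smallest pos >= 39 is 42 -> NA
Op 10: route key 62: none >= 62, wrap to smallest pos 5 -> NC
Op 11: add ND@70 -> ring=[5:NC,42:NA,50:NB,70:ND]

Answer: NA NA NA NA NC NA NC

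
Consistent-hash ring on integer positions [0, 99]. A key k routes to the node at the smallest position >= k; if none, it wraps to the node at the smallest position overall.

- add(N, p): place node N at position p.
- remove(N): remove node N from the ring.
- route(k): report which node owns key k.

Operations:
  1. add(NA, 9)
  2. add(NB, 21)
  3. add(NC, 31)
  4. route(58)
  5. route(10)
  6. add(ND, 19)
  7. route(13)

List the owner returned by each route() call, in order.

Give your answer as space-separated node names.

Answer: NA NB ND

Derivation:
Op 1: add NA@9 -> ring=[9:NA]
Op 2: add NB@21 -> ring=[9:NA,21:NB]
Op 3: add NC@31 -> ring=[9:NA,21:NB,31:NC]
Op 4: route key 58: none >= 58, wrap to smallest pos 9 -> NA
Op 5: route key 10: smallest pos >= 10 is 21 -> NB
Op 6: add ND@19 -> ring=[9:NA,19:ND,21:NB,31:NC]
Op 7: route key 13: smallest pos >= 13 is 19 -> ND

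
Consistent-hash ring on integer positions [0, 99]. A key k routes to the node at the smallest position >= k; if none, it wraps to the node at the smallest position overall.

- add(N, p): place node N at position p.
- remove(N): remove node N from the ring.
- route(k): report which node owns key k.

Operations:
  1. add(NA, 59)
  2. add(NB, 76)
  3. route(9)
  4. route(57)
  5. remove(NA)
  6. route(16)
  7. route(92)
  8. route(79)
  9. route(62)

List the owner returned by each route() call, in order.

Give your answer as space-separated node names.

Op 1: add NA@59 -> ring=[59:NA]
Op 2: add NB@76 -> ring=[59:NA,76:NB]
Op 3: route key 9: smallest pos >= 9 is 59 -> NA
Op 4: route key 57: smallest pos >= 57 is 59 -> NA
Op 5: remove NA -> ring=[76:NB]
Op 6: route key 16: smallest pos >= 16 is 76 -> NB
Op 7: route key 92: none >= 92, wrap to smallest pos 76 -> NB
Op 8: route key 79: none >= 79, wrap to smallest pos 76 -> NB
Op 9: route key 62: smallest pos >= 62 is 76 -> NB

Answer: NA NA NB NB NB NB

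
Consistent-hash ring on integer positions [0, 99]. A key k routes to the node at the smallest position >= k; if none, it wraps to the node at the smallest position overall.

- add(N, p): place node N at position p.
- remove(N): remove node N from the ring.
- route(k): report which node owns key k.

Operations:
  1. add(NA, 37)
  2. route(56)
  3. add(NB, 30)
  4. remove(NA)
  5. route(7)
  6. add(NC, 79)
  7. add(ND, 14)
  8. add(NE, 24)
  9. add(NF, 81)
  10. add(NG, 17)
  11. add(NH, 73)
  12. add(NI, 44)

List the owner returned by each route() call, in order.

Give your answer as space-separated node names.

Answer: NA NB

Derivation:
Op 1: add NA@37 -> ring=[37:NA]
Op 2: route key 56: none >= 56, wrap to smallest pos 37 -> NA
Op 3: add NB@30 -> ring=[30:NB,37:NA]
Op 4: remove NA -> ring=[30:NB]
Op 5: route key 7: smallest pos >= 7 is 30 -> NB
Op 6: add NC@79 -> ring=[30:NB,79:NC]
Op 7: add ND@14 -> ring=[14:ND,30:NB,79:NC]
Op 8: add NE@24 -> ring=[14:ND,24:NE,30:NB,79:NC]
Op 9: add NF@81 -> ring=[14:ND,24:NE,30:NB,79:NC,81:NF]
Op 10: add NG@17 -> ring=[14:ND,17:NG,24:NE,30:NB,79:NC,81:NF]
Op 11: add NH@73 -> ring=[14:ND,17:NG,24:NE,30:NB,73:NH,79:NC,81:NF]
Op 12: add NI@44 -> ring=[14:ND,17:NG,24:NE,30:NB,44:NI,73:NH,79:NC,81:NF]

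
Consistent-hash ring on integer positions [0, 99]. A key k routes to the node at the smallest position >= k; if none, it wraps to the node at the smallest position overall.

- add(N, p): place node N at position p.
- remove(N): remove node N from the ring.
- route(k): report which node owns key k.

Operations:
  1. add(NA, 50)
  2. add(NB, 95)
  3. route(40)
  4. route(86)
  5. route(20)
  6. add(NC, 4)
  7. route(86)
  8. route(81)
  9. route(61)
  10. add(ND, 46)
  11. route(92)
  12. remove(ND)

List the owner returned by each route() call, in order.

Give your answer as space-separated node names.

Op 1: add NA@50 -> ring=[50:NA]
Op 2: add NB@95 -> ring=[50:NA,95:NB]
Op 3: route key 40: smallest pos >= 40 is 50 -> NA
Op 4: route key 86: smallest pos >= 86 is 95 -> NB
Op 5: route key 20: smallest pos >= 20 is 50 -> NA
Op 6: add NC@4 -> ring=[4:NC,50:NA,95:NB]
Op 7: route key 86: smallest pos >= 86 is 95 -> NB
Op 8: route key 81: smallest pos >= 81 is 95 -> NB
Op 9: route key 61: smallest pos >= 61 is 95 -> NB
Op 10: add ND@46 -> ring=[4:NC,46:ND,50:NA,95:NB]
Op 11: route key 92: smallest pos >= 92 is 95 -> NB
Op 12: remove ND -> ring=[4:NC,50:NA,95:NB]

Answer: NA NB NA NB NB NB NB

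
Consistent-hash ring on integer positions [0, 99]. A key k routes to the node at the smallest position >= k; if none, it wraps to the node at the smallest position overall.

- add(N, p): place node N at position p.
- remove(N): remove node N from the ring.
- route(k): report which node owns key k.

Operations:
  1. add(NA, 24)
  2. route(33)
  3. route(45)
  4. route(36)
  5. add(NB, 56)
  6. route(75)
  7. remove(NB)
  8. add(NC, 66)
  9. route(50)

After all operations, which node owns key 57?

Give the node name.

Op 1: add NA@24 -> ring=[24:NA]
Op 2: route key 33: none >= 33, wrap to smallest pos 24 -> NA
Op 3: route key 45: none >= 45, wrap to smallest pos 24 -> NA
Op 4: route key 36: none >= 36, wrap to smallest pos 24 -> NA
Op 5: add NB@56 -> ring=[24:NA,56:NB]
Op 6: route key 75: none >= 75, wrap to smallest pos 24 -> NA
Op 7: remove NB -> ring=[24:NA]
Op 8: add NC@66 -> ring=[24:NA,66:NC]
Op 9: route key 50: smallest pos >= 50 is 66 -> NC
Final route key 57: smallest pos >= 57 is 66 -> NC

Answer: NC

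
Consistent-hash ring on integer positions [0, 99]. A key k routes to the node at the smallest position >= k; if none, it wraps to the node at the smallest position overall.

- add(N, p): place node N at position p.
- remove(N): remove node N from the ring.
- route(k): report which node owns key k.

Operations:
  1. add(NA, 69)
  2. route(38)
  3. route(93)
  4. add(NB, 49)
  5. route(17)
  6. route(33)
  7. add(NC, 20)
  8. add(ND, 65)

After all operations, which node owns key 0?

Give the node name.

Op 1: add NA@69 -> ring=[69:NA]
Op 2: route key 38: smallest pos >= 38 is 69 -> NA
Op 3: route key 93: none >= 93, wrap to smallest pos 69 -> NA
Op 4: add NB@49 -> ring=[49:NB,69:NA]
Op 5: route key 17: smallest pos >= 17 is 49 -> NB
Op 6: route key 33: smallest pos >= 33 is 49 -> NB
Op 7: add NC@20 -> ring=[20:NC,49:NB,69:NA]
Op 8: add ND@65 -> ring=[20:NC,49:NB,65:ND,69:NA]
Final route key 0: smallest pos >= 0 is 20 -> NC

Answer: NC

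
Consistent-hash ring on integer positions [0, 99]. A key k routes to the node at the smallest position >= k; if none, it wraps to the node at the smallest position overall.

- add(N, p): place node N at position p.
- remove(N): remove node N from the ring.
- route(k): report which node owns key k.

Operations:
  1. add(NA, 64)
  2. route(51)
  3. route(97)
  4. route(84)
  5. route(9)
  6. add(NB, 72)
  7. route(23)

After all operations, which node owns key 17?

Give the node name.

Answer: NA

Derivation:
Op 1: add NA@64 -> ring=[64:NA]
Op 2: route key 51: smallest pos >= 51 is 64 -> NA
Op 3: route key 97: none >= 97, wrap to smallest pos 64 -> NA
Op 4: route key 84: none >= 84, wrap to smallest pos 64 -> NA
Op 5: route key 9: smallest pos >= 9 is 64 -> NA
Op 6: add NB@72 -> ring=[64:NA,72:NB]
Op 7: route key 23: smallest pos >= 23 is 64 -> NA
Final route key 17: smallest pos >= 17 is 64 -> NA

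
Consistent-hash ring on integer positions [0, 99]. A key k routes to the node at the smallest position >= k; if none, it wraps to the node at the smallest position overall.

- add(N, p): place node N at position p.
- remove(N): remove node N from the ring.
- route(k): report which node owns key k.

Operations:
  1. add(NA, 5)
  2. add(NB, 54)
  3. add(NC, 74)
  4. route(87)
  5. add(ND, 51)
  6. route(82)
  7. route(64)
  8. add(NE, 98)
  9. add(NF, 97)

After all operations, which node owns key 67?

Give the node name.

Answer: NC

Derivation:
Op 1: add NA@5 -> ring=[5:NA]
Op 2: add NB@54 -> ring=[5:NA,54:NB]
Op 3: add NC@74 -> ring=[5:NA,54:NB,74:NC]
Op 4: route key 87: none >= 87, wrap to smallest pos 5 -> NA
Op 5: add ND@51 -> ring=[5:NA,51:ND,54:NB,74:NC]
Op 6: route key 82: none >= 82, wrap to smallest pos 5 -> NA
Op 7: route key 64: smallest pos >= 64 is 74 -> NC
Op 8: add NE@98 -> ring=[5:NA,51:ND,54:NB,74:NC,98:NE]
Op 9: add NF@97 -> ring=[5:NA,51:ND,54:NB,74:NC,97:NF,98:NE]
Final route key 67: smallest pos >= 67 is 74 -> NC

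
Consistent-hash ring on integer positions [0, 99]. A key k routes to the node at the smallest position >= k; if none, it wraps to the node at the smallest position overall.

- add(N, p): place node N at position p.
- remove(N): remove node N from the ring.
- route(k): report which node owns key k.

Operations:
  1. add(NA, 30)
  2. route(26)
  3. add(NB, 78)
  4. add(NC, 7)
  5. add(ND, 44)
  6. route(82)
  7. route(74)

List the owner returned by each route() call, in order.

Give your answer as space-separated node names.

Op 1: add NA@30 -> ring=[30:NA]
Op 2: route key 26: smallest pos >= 26 is 30 -> NA
Op 3: add NB@78 -> ring=[30:NA,78:NB]
Op 4: add NC@7 -> ring=[7:NC,30:NA,78:NB]
Op 5: add ND@44 -> ring=[7:NC,30:NA,44:ND,78:NB]
Op 6: route key 82: none >= 82, wrap to smallest pos 7 -> NC
Op 7: route key 74: smallest pos >= 74 is 78 -> NB

Answer: NA NC NB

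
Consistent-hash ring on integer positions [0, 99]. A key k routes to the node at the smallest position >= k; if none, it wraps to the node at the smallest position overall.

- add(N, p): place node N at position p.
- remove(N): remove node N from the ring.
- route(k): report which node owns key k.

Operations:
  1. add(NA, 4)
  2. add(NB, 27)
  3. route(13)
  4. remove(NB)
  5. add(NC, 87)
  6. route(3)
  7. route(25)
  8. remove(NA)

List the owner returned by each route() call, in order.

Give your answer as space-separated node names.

Op 1: add NA@4 -> ring=[4:NA]
Op 2: add NB@27 -> ring=[4:NA,27:NB]
Op 3: route key 13: smallest pos >= 13 is 27 -> NB
Op 4: remove NB -> ring=[4:NA]
Op 5: add NC@87 -> ring=[4:NA,87:NC]
Op 6: route key 3: smallest pos >= 3 is 4 -> NA
Op 7: route key 25: smallest pos >= 25 is 87 -> NC
Op 8: remove NA -> ring=[87:NC]

Answer: NB NA NC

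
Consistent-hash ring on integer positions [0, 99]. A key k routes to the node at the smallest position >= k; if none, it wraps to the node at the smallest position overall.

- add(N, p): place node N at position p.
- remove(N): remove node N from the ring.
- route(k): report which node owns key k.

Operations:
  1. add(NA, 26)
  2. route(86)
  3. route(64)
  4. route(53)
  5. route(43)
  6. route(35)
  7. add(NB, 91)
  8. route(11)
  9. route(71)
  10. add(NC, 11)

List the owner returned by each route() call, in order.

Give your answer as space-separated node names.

Op 1: add NA@26 -> ring=[26:NA]
Op 2: route key 86: none >= 86, wrap to smallest pos 26 -> NA
Op 3: route key 64: none >= 64, wrap to smallest pos 26 -> NA
Op 4: route key 53: none >= 53, wrap to smallest pos 26 -> NA
Op 5: route key 43: none >= 43, wrap to smallest pos 26 -> NA
Op 6: route key 35: none >= 35, wrap to smallest pos 26 -> NA
Op 7: add NB@91 -> ring=[26:NA,91:NB]
Op 8: route key 11: smallest pos >= 11 is 26 -> NA
Op 9: route key 71: smallest pos >= 71 is 91 -> NB
Op 10: add NC@11 -> ring=[11:NC,26:NA,91:NB]

Answer: NA NA NA NA NA NA NB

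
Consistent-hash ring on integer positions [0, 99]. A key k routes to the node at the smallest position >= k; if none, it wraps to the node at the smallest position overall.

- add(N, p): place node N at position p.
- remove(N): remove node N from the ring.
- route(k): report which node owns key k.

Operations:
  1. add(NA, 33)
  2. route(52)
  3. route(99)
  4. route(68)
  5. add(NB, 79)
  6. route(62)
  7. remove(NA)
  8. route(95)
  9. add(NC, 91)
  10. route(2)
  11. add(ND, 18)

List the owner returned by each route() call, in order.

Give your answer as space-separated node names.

Op 1: add NA@33 -> ring=[33:NA]
Op 2: route key 52: none >= 52, wrap to smallest pos 33 -> NA
Op 3: route key 99: none >= 99, wrap to smallest pos 33 -> NA
Op 4: route key 68: none >= 68, wrap to smallest pos 33 -> NA
Op 5: add NB@79 -> ring=[33:NA,79:NB]
Op 6: route key 62: smallest pos >= 62 is 79 -> NB
Op 7: remove NA -> ring=[79:NB]
Op 8: route key 95: none >= 95, wrap to smallest pos 79 -> NB
Op 9: add NC@91 -> ring=[79:NB,91:NC]
Op 10: route key 2: smallest pos >= 2 is 79 -> NB
Op 11: add ND@18 -> ring=[18:ND,79:NB,91:NC]

Answer: NA NA NA NB NB NB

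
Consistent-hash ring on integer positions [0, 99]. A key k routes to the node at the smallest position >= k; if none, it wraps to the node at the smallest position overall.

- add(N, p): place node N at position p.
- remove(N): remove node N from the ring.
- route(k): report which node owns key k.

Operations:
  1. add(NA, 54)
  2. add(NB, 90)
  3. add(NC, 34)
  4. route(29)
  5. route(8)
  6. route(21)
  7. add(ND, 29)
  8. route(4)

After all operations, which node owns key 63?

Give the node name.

Answer: NB

Derivation:
Op 1: add NA@54 -> ring=[54:NA]
Op 2: add NB@90 -> ring=[54:NA,90:NB]
Op 3: add NC@34 -> ring=[34:NC,54:NA,90:NB]
Op 4: route key 29: smallest pos >= 29 is 34 -> NC
Op 5: route key 8: smallest pos >= 8 is 34 -> NC
Op 6: route key 21: smallest pos >= 21 is 34 -> NC
Op 7: add ND@29 -> ring=[29:ND,34:NC,54:NA,90:NB]
Op 8: route key 4: smallest pos >= 4 is 29 -> ND
Final route key 63: smallest pos >= 63 is 90 -> NB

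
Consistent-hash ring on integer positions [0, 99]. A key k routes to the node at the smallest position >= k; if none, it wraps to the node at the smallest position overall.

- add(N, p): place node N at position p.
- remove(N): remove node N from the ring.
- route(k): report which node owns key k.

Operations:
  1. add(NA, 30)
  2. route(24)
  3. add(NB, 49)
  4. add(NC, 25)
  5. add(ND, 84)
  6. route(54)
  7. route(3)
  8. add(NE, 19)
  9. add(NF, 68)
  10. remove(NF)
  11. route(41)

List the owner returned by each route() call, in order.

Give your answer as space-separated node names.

Answer: NA ND NC NB

Derivation:
Op 1: add NA@30 -> ring=[30:NA]
Op 2: route key 24: smallest pos >= 24 is 30 -> NA
Op 3: add NB@49 -> ring=[30:NA,49:NB]
Op 4: add NC@25 -> ring=[25:NC,30:NA,49:NB]
Op 5: add ND@84 -> ring=[25:NC,30:NA,49:NB,84:ND]
Op 6: route key 54: smallest pos >= 54 is 84 -> ND
Op 7: route key 3: smallest pos >= 3 is 25 -> NC
Op 8: add NE@19 -> ring=[19:NE,25:NC,30:NA,49:NB,84:ND]
Op 9: add NF@68 -> ring=[19:NE,25:NC,30:NA,49:NB,68:NF,84:ND]
Op 10: remove NF -> ring=[19:NE,25:NC,30:NA,49:NB,84:ND]
Op 11: route key 41: smallest pos >= 41 is 49 -> NB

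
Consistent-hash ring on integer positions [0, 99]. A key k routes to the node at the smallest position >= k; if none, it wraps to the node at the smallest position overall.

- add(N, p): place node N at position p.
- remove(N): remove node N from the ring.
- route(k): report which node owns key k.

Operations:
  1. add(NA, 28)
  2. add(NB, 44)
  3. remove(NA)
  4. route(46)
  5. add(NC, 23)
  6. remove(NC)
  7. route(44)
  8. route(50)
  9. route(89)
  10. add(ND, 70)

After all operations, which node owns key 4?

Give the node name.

Answer: NB

Derivation:
Op 1: add NA@28 -> ring=[28:NA]
Op 2: add NB@44 -> ring=[28:NA,44:NB]
Op 3: remove NA -> ring=[44:NB]
Op 4: route key 46: none >= 46, wrap to smallest pos 44 -> NB
Op 5: add NC@23 -> ring=[23:NC,44:NB]
Op 6: remove NC -> ring=[44:NB]
Op 7: route key 44: smallest pos >= 44 is 44 -> NB
Op 8: route key 50: none >= 50, wrap to smallest pos 44 -> NB
Op 9: route key 89: none >= 89, wrap to smallest pos 44 -> NB
Op 10: add ND@70 -> ring=[44:NB,70:ND]
Final route key 4: smallest pos >= 4 is 44 -> NB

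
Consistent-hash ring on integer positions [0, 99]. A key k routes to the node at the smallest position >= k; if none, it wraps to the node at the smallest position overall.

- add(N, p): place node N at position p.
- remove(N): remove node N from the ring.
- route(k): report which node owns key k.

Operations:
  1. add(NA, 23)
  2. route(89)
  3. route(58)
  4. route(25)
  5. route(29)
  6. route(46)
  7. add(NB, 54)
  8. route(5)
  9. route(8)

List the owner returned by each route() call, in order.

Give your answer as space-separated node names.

Op 1: add NA@23 -> ring=[23:NA]
Op 2: route key 89: none >= 89, wrap to smallest pos 23 -> NA
Op 3: route key 58: none >= 58, wrap to smallest pos 23 -> NA
Op 4: route key 25: none >= 25, wrap to smallest pos 23 -> NA
Op 5: route key 29: none >= 29, wrap to smallest pos 23 -> NA
Op 6: route key 46: none >= 46, wrap to smallest pos 23 -> NA
Op 7: add NB@54 -> ring=[23:NA,54:NB]
Op 8: route key 5: smallest pos >= 5 is 23 -> NA
Op 9: route key 8: smallest pos >= 8 is 23 -> NA

Answer: NA NA NA NA NA NA NA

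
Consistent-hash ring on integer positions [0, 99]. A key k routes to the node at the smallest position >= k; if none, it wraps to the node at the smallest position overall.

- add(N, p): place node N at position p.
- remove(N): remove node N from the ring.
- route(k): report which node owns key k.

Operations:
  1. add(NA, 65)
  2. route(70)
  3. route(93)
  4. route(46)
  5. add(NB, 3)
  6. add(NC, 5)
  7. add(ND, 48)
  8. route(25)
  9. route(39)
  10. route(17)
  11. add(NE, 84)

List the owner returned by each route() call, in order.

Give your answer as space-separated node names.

Answer: NA NA NA ND ND ND

Derivation:
Op 1: add NA@65 -> ring=[65:NA]
Op 2: route key 70: none >= 70, wrap to smallest pos 65 -> NA
Op 3: route key 93: none >= 93, wrap to smallest pos 65 -> NA
Op 4: route key 46: smallest pos >= 46 is 65 -> NA
Op 5: add NB@3 -> ring=[3:NB,65:NA]
Op 6: add NC@5 -> ring=[3:NB,5:NC,65:NA]
Op 7: add ND@48 -> ring=[3:NB,5:NC,48:ND,65:NA]
Op 8: route key 25: smallest pos >= 25 is 48 -> ND
Op 9: route key 39: smallest pos >= 39 is 48 -> ND
Op 10: route key 17: smallest pos >= 17 is 48 -> ND
Op 11: add NE@84 -> ring=[3:NB,5:NC,48:ND,65:NA,84:NE]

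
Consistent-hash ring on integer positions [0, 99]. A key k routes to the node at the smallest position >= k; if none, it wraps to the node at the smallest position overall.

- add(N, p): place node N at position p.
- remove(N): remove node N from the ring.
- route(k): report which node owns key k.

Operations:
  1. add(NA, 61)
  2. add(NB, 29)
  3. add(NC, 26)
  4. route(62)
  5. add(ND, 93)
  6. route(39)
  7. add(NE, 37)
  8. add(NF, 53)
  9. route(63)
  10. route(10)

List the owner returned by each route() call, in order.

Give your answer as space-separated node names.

Answer: NC NA ND NC

Derivation:
Op 1: add NA@61 -> ring=[61:NA]
Op 2: add NB@29 -> ring=[29:NB,61:NA]
Op 3: add NC@26 -> ring=[26:NC,29:NB,61:NA]
Op 4: route key 62: none >= 62, wrap to smallest pos 26 -> NC
Op 5: add ND@93 -> ring=[26:NC,29:NB,61:NA,93:ND]
Op 6: route key 39: smallest pos >= 39 is 61 -> NA
Op 7: add NE@37 -> ring=[26:NC,29:NB,37:NE,61:NA,93:ND]
Op 8: add NF@53 -> ring=[26:NC,29:NB,37:NE,53:NF,61:NA,93:ND]
Op 9: route key 63: smallest pos >= 63 is 93 -> ND
Op 10: route key 10: smallest pos >= 10 is 26 -> NC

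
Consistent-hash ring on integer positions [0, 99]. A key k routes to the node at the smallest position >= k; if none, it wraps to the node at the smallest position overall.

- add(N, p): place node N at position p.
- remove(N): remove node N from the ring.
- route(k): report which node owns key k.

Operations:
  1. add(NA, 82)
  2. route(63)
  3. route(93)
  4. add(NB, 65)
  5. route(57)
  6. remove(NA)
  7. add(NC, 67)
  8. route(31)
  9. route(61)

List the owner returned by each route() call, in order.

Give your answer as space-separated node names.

Op 1: add NA@82 -> ring=[82:NA]
Op 2: route key 63: smallest pos >= 63 is 82 -> NA
Op 3: route key 93: none >= 93, wrap to smallest pos 82 -> NA
Op 4: add NB@65 -> ring=[65:NB,82:NA]
Op 5: route key 57: smallest pos >= 57 is 65 -> NB
Op 6: remove NA -> ring=[65:NB]
Op 7: add NC@67 -> ring=[65:NB,67:NC]
Op 8: route key 31: smallest pos >= 31 is 65 -> NB
Op 9: route key 61: smallest pos >= 61 is 65 -> NB

Answer: NA NA NB NB NB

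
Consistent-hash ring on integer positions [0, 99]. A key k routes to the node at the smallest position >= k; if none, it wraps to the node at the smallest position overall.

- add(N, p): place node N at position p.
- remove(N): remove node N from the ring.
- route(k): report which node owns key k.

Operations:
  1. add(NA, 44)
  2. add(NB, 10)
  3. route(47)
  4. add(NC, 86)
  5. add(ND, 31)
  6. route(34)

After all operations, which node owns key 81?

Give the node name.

Op 1: add NA@44 -> ring=[44:NA]
Op 2: add NB@10 -> ring=[10:NB,44:NA]
Op 3: route key 47: none >= 47, wrap to smallest pos 10 -> NB
Op 4: add NC@86 -> ring=[10:NB,44:NA,86:NC]
Op 5: add ND@31 -> ring=[10:NB,31:ND,44:NA,86:NC]
Op 6: route key 34: smallest pos >= 34 is 44 -> NA
Final route key 81: smallest pos >= 81 is 86 -> NC

Answer: NC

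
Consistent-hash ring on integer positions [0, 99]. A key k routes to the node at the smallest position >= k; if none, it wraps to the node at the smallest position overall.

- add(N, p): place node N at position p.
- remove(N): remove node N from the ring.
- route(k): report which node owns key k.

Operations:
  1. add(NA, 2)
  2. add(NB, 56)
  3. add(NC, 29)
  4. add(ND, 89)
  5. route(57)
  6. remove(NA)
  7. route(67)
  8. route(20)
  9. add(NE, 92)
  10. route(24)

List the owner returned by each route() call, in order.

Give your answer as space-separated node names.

Op 1: add NA@2 -> ring=[2:NA]
Op 2: add NB@56 -> ring=[2:NA,56:NB]
Op 3: add NC@29 -> ring=[2:NA,29:NC,56:NB]
Op 4: add ND@89 -> ring=[2:NA,29:NC,56:NB,89:ND]
Op 5: route key 57: smallest pos >= 57 is 89 -> ND
Op 6: remove NA -> ring=[29:NC,56:NB,89:ND]
Op 7: route key 67: smallest pos >= 67 is 89 -> ND
Op 8: route key 20: smallest pos >= 20 is 29 -> NC
Op 9: add NE@92 -> ring=[29:NC,56:NB,89:ND,92:NE]
Op 10: route key 24: smallest pos >= 24 is 29 -> NC

Answer: ND ND NC NC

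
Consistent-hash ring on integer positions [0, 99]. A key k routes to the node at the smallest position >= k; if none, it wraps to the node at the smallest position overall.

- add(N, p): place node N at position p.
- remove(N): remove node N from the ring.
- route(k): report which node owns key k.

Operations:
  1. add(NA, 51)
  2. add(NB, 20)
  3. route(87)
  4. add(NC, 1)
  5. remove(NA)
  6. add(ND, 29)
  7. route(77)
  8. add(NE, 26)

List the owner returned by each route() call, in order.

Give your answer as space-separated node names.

Op 1: add NA@51 -> ring=[51:NA]
Op 2: add NB@20 -> ring=[20:NB,51:NA]
Op 3: route key 87: none >= 87, wrap to smallest pos 20 -> NB
Op 4: add NC@1 -> ring=[1:NC,20:NB,51:NA]
Op 5: remove NA -> ring=[1:NC,20:NB]
Op 6: add ND@29 -> ring=[1:NC,20:NB,29:ND]
Op 7: route key 77: none >= 77, wrap to smallest pos 1 -> NC
Op 8: add NE@26 -> ring=[1:NC,20:NB,26:NE,29:ND]

Answer: NB NC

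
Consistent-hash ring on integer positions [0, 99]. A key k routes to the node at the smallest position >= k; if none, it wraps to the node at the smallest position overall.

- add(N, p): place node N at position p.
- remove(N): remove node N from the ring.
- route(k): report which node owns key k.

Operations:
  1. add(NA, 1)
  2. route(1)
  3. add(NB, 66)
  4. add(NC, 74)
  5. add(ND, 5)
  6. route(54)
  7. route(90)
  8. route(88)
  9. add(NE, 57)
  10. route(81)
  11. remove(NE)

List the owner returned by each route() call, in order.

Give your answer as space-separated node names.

Answer: NA NB NA NA NA

Derivation:
Op 1: add NA@1 -> ring=[1:NA]
Op 2: route key 1: smallest pos >= 1 is 1 -> NA
Op 3: add NB@66 -> ring=[1:NA,66:NB]
Op 4: add NC@74 -> ring=[1:NA,66:NB,74:NC]
Op 5: add ND@5 -> ring=[1:NA,5:ND,66:NB,74:NC]
Op 6: route key 54: smallest pos >= 54 is 66 -> NB
Op 7: route key 90: none >= 90, wrap to smallest pos 1 -> NA
Op 8: route key 88: none >= 88, wrap to smallest pos 1 -> NA
Op 9: add NE@57 -> ring=[1:NA,5:ND,57:NE,66:NB,74:NC]
Op 10: route key 81: none >= 81, wrap to smallest pos 1 -> NA
Op 11: remove NE -> ring=[1:NA,5:ND,66:NB,74:NC]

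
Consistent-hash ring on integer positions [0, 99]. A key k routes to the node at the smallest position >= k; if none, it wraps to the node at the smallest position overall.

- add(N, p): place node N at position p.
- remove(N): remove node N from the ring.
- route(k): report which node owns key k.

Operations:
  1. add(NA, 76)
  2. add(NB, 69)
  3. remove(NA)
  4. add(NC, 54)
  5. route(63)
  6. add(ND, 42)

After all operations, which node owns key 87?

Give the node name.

Op 1: add NA@76 -> ring=[76:NA]
Op 2: add NB@69 -> ring=[69:NB,76:NA]
Op 3: remove NA -> ring=[69:NB]
Op 4: add NC@54 -> ring=[54:NC,69:NB]
Op 5: route key 63: smallest pos >= 63 is 69 -> NB
Op 6: add ND@42 -> ring=[42:ND,54:NC,69:NB]
Final route key 87: none >= 87, wrap to smallest pos 42 -> ND

Answer: ND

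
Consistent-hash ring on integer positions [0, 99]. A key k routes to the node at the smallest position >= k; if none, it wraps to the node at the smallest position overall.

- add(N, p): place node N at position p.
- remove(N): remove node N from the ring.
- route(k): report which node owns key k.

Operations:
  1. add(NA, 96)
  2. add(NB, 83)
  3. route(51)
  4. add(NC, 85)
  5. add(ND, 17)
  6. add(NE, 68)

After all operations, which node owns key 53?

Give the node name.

Op 1: add NA@96 -> ring=[96:NA]
Op 2: add NB@83 -> ring=[83:NB,96:NA]
Op 3: route key 51: smallest pos >= 51 is 83 -> NB
Op 4: add NC@85 -> ring=[83:NB,85:NC,96:NA]
Op 5: add ND@17 -> ring=[17:ND,83:NB,85:NC,96:NA]
Op 6: add NE@68 -> ring=[17:ND,68:NE,83:NB,85:NC,96:NA]
Final route key 53: smallest pos >= 53 is 68 -> NE

Answer: NE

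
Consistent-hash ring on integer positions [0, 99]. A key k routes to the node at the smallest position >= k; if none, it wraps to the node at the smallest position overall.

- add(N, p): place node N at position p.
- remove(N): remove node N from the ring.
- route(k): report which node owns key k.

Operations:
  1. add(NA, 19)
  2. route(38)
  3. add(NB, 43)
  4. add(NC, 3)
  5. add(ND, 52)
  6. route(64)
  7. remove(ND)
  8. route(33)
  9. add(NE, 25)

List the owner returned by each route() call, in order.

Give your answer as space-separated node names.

Op 1: add NA@19 -> ring=[19:NA]
Op 2: route key 38: none >= 38, wrap to smallest pos 19 -> NA
Op 3: add NB@43 -> ring=[19:NA,43:NB]
Op 4: add NC@3 -> ring=[3:NC,19:NA,43:NB]
Op 5: add ND@52 -> ring=[3:NC,19:NA,43:NB,52:ND]
Op 6: route key 64: none >= 64, wrap to smallest pos 3 -> NC
Op 7: remove ND -> ring=[3:NC,19:NA,43:NB]
Op 8: route key 33: smallest pos >= 33 is 43 -> NB
Op 9: add NE@25 -> ring=[3:NC,19:NA,25:NE,43:NB]

Answer: NA NC NB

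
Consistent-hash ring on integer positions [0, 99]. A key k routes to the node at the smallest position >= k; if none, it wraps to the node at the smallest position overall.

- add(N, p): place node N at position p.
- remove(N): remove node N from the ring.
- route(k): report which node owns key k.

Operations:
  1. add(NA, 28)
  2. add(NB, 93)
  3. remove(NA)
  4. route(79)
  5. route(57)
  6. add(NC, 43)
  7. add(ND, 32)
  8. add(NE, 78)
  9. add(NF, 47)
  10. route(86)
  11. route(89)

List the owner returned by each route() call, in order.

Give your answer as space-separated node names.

Op 1: add NA@28 -> ring=[28:NA]
Op 2: add NB@93 -> ring=[28:NA,93:NB]
Op 3: remove NA -> ring=[93:NB]
Op 4: route key 79: smallest pos >= 79 is 93 -> NB
Op 5: route key 57: smallest pos >= 57 is 93 -> NB
Op 6: add NC@43 -> ring=[43:NC,93:NB]
Op 7: add ND@32 -> ring=[32:ND,43:NC,93:NB]
Op 8: add NE@78 -> ring=[32:ND,43:NC,78:NE,93:NB]
Op 9: add NF@47 -> ring=[32:ND,43:NC,47:NF,78:NE,93:NB]
Op 10: route key 86: smallest pos >= 86 is 93 -> NB
Op 11: route key 89: smallest pos >= 89 is 93 -> NB

Answer: NB NB NB NB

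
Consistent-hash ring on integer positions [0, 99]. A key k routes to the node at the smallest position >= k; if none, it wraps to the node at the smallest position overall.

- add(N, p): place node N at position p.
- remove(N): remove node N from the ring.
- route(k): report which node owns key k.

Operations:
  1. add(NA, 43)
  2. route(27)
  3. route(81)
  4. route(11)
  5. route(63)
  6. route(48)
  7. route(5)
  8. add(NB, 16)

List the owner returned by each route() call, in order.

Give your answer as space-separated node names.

Answer: NA NA NA NA NA NA

Derivation:
Op 1: add NA@43 -> ring=[43:NA]
Op 2: route key 27: smallest pos >= 27 is 43 -> NA
Op 3: route key 81: none >= 81, wrap to smallest pos 43 -> NA
Op 4: route key 11: smallest pos >= 11 is 43 -> NA
Op 5: route key 63: none >= 63, wrap to smallest pos 43 -> NA
Op 6: route key 48: none >= 48, wrap to smallest pos 43 -> NA
Op 7: route key 5: smallest pos >= 5 is 43 -> NA
Op 8: add NB@16 -> ring=[16:NB,43:NA]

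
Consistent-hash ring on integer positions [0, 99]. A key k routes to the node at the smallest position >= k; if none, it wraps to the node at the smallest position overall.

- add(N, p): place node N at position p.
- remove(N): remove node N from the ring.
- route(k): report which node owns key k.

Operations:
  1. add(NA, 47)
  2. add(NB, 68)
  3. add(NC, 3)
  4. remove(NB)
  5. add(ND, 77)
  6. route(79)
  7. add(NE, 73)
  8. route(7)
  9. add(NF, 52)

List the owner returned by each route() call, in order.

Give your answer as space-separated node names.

Answer: NC NA

Derivation:
Op 1: add NA@47 -> ring=[47:NA]
Op 2: add NB@68 -> ring=[47:NA,68:NB]
Op 3: add NC@3 -> ring=[3:NC,47:NA,68:NB]
Op 4: remove NB -> ring=[3:NC,47:NA]
Op 5: add ND@77 -> ring=[3:NC,47:NA,77:ND]
Op 6: route key 79: none >= 79, wrap to smallest pos 3 -> NC
Op 7: add NE@73 -> ring=[3:NC,47:NA,73:NE,77:ND]
Op 8: route key 7: smallest pos >= 7 is 47 -> NA
Op 9: add NF@52 -> ring=[3:NC,47:NA,52:NF,73:NE,77:ND]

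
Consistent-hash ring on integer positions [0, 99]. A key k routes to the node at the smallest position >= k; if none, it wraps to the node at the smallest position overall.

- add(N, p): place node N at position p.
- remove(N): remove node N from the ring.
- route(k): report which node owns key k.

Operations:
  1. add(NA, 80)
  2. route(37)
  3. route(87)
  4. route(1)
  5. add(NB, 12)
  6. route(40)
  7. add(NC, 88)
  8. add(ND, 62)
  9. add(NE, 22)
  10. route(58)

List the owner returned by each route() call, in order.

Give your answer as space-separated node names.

Op 1: add NA@80 -> ring=[80:NA]
Op 2: route key 37: smallest pos >= 37 is 80 -> NA
Op 3: route key 87: none >= 87, wrap to smallest pos 80 -> NA
Op 4: route key 1: smallest pos >= 1 is 80 -> NA
Op 5: add NB@12 -> ring=[12:NB,80:NA]
Op 6: route key 40: smallest pos >= 40 is 80 -> NA
Op 7: add NC@88 -> ring=[12:NB,80:NA,88:NC]
Op 8: add ND@62 -> ring=[12:NB,62:ND,80:NA,88:NC]
Op 9: add NE@22 -> ring=[12:NB,22:NE,62:ND,80:NA,88:NC]
Op 10: route key 58: smallest pos >= 58 is 62 -> ND

Answer: NA NA NA NA ND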